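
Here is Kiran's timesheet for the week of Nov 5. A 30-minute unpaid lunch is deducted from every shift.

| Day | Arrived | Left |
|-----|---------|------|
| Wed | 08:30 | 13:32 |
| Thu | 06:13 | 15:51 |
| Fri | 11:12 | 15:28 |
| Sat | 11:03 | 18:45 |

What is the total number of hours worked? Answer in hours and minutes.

Wed: 08:30–13:32 = 5 h 2 min; less 30 min break → 4 h 32 min
Thu: 06:13–15:51 = 9 h 38 min; less 30 min break → 9 h 8 min
Fri: 11:12–15:28 = 4 h 16 min; less 30 min break → 3 h 46 min
Sat: 11:03–18:45 = 7 h 42 min; less 30 min break → 7 h 12 min
Total: 4 h 32 min + 9 h 8 min + 3 h 46 min + 7 h 12 min = 24 h 38 min.

24 h 38 min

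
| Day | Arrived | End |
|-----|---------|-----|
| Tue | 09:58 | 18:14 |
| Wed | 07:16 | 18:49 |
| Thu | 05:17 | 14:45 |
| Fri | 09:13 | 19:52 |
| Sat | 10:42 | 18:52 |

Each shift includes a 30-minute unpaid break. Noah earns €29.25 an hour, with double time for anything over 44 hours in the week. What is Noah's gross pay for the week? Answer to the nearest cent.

Tue: 09:58–18:14 = 8 h 16 min; less 30 min break → 7 h 46 min
Wed: 07:16–18:49 = 11 h 33 min; less 30 min break → 11 h 3 min
Thu: 05:17–14:45 = 9 h 28 min; less 30 min break → 8 h 58 min
Fri: 09:13–19:52 = 10 h 39 min; less 30 min break → 10 h 9 min
Sat: 10:42–18:52 = 8 h 10 min; less 30 min break → 7 h 40 min
Total worked: 45 h 36 min = 2736 min.
Regular 44 h 0 min = 2640 min at €29.25/h; overtime 1 h 36 min = 96 min at €58.50/h.
Pay = (2640 × €29.25 + 96 × €58.50) ÷ 60 = €1380.60.

€1380.60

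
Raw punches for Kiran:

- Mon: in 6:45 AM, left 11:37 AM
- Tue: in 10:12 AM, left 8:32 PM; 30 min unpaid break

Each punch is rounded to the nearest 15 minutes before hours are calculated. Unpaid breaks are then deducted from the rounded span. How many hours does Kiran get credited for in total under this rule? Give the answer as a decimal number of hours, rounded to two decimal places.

Mon: in 6:45 AM→6:45 AM, out 11:37 AM→11:30 AM; 4 h 45 min
Tue: in 10:12 AM→10:15 AM, out 8:32 PM→8:30 PM; 10 h 15 min − 30 min = 9 h 45 min
Total credited: 14 h 30 min.

14.50 hours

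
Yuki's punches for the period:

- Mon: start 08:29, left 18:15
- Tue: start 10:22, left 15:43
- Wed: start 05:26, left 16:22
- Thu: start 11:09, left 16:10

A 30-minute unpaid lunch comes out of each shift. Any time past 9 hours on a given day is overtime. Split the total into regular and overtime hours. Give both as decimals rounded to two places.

Mon: 08:29–18:15 = 9 h 46 min; less 30 min break → 9 h 16 min
Tue: 10:22–15:43 = 5 h 21 min; less 30 min break → 4 h 51 min
Wed: 05:26–16:22 = 10 h 56 min; less 30 min break → 10 h 26 min
Thu: 11:09–16:10 = 5 h 1 min; less 30 min break → 4 h 31 min
Mon reg 9 h 0 min / OT 0 h 16 min; Tue reg 4 h 51 min / OT 0 h 0 min; Wed reg 9 h 0 min / OT 1 h 26 min; Thu reg 4 h 31 min / OT 0 h 0 min.
Totals: regular 27 h 22 min, overtime 1 h 42 min.

Regular 27.37 hours, overtime 1.70 hours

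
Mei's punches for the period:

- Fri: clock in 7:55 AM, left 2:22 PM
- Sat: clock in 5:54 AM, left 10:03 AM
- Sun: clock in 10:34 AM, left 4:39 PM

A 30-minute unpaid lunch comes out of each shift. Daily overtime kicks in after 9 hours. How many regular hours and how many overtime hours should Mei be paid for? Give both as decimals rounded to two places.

Regular 15.18 hours, overtime 0.00 hours

Fri: 7:55 AM–2:22 PM = 6 h 27 min; less 30 min break → 5 h 57 min
Sat: 5:54 AM–10:03 AM = 4 h 9 min; less 30 min break → 3 h 39 min
Sun: 10:34 AM–4:39 PM = 6 h 5 min; less 30 min break → 5 h 35 min
Fri reg 5 h 57 min / OT 0 h 0 min; Sat reg 3 h 39 min / OT 0 h 0 min; Sun reg 5 h 35 min / OT 0 h 0 min.
Totals: regular 15 h 11 min, overtime 0 h 0 min.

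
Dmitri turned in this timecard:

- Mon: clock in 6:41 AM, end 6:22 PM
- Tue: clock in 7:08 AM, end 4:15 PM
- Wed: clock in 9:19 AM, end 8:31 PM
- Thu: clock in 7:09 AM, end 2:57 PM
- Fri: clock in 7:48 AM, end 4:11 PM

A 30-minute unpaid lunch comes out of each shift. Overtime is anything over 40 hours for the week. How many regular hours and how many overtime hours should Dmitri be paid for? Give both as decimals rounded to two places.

Mon: 6:41 AM–6:22 PM = 11 h 41 min; less 30 min break → 11 h 11 min
Tue: 7:08 AM–4:15 PM = 9 h 7 min; less 30 min break → 8 h 37 min
Wed: 9:19 AM–8:31 PM = 11 h 12 min; less 30 min break → 10 h 42 min
Thu: 7:09 AM–2:57 PM = 7 h 48 min; less 30 min break → 7 h 18 min
Fri: 7:48 AM–4:11 PM = 8 h 23 min; less 30 min break → 7 h 53 min
Total worked: 45 h 41 min = 45.68 h.
Threshold 40 h → overtime 5 h 41 min, regular 40 h 0 min.

Regular 40.00 hours, overtime 5.68 hours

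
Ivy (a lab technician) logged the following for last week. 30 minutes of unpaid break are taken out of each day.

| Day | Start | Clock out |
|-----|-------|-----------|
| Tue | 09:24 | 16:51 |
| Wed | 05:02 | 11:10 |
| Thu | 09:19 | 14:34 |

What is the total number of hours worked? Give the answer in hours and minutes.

Tue: 09:24–16:51 = 7 h 27 min; less 30 min break → 6 h 57 min
Wed: 05:02–11:10 = 6 h 8 min; less 30 min break → 5 h 38 min
Thu: 09:19–14:34 = 5 h 15 min; less 30 min break → 4 h 45 min
Total: 6 h 57 min + 5 h 38 min + 4 h 45 min = 17 h 20 min.

17 h 20 min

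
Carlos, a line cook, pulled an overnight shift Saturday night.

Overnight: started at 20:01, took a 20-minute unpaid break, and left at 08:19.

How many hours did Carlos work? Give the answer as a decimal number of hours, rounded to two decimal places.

Overnight: 20:01 → midnight = 3 h 59 min; midnight → 08:19 = 8 h 19 min; span 12 h 18 min; less 20 min break → 11 h 58 min

11.97 hours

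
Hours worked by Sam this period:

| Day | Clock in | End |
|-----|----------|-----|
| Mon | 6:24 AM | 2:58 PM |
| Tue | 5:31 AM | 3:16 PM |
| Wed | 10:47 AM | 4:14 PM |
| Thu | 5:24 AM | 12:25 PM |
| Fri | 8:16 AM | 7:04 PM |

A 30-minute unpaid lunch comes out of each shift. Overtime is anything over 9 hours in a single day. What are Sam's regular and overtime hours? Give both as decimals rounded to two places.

Mon: 6:24 AM–2:58 PM = 8 h 34 min; less 30 min break → 8 h 4 min
Tue: 5:31 AM–3:16 PM = 9 h 45 min; less 30 min break → 9 h 15 min
Wed: 10:47 AM–4:14 PM = 5 h 27 min; less 30 min break → 4 h 57 min
Thu: 5:24 AM–12:25 PM = 7 h 1 min; less 30 min break → 6 h 31 min
Fri: 8:16 AM–7:04 PM = 10 h 48 min; less 30 min break → 10 h 18 min
Mon reg 8 h 4 min / OT 0 h 0 min; Tue reg 9 h 0 min / OT 0 h 15 min; Wed reg 4 h 57 min / OT 0 h 0 min; Thu reg 6 h 31 min / OT 0 h 0 min; Fri reg 9 h 0 min / OT 1 h 18 min.
Totals: regular 37 h 32 min, overtime 1 h 33 min.

Regular 37.53 hours, overtime 1.55 hours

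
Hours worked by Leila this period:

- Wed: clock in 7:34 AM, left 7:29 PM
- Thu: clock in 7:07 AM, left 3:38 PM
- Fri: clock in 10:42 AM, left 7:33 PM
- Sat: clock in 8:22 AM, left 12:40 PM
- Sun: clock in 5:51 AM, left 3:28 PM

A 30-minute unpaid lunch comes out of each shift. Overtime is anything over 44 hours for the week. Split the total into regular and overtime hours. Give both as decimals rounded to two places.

Wed: 7:34 AM–7:29 PM = 11 h 55 min; less 30 min break → 11 h 25 min
Thu: 7:07 AM–3:38 PM = 8 h 31 min; less 30 min break → 8 h 1 min
Fri: 10:42 AM–7:33 PM = 8 h 51 min; less 30 min break → 8 h 21 min
Sat: 8:22 AM–12:40 PM = 4 h 18 min; less 30 min break → 3 h 48 min
Sun: 5:51 AM–3:28 PM = 9 h 37 min; less 30 min break → 9 h 7 min
Total worked: 40 h 42 min = 40.70 h.
Threshold 44 h → overtime 0 h 0 min, regular 40 h 42 min.

Regular 40.70 hours, overtime 0.00 hours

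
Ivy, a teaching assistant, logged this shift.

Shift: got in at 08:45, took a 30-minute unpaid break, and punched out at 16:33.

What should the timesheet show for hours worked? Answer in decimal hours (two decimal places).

Shift: 08:45–16:33 = 7 h 48 min; less 30 min break → 7 h 18 min

7.30 hours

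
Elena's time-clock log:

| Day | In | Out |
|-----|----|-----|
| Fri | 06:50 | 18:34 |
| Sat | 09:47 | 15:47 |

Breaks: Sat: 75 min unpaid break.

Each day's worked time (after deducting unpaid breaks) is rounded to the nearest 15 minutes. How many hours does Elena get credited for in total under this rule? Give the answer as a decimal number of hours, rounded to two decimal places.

Fri: 06:50–18:34 = 11 h 44 min → rounds to 11 h 45 min
Sat: 09:47–15:47 = 6 h 0 min − 75 min = 4 h 45 min → rounds to 4 h 45 min
Total credited: 16 h 30 min.

16.50 hours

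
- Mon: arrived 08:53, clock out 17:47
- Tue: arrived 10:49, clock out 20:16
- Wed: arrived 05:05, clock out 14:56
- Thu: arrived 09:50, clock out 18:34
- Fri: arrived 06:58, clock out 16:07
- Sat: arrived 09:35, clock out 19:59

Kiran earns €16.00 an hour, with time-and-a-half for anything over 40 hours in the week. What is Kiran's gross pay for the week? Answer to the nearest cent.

Mon: 08:53–17:47 = 8 h 54 min
Tue: 10:49–20:16 = 9 h 27 min
Wed: 05:05–14:56 = 9 h 51 min
Thu: 09:50–18:34 = 8 h 44 min
Fri: 06:58–16:07 = 9 h 9 min
Sat: 09:35–19:59 = 10 h 24 min
Total worked: 56 h 29 min = 3389 min.
Regular 40 h 0 min = 2400 min at €16.00/h; overtime 16 h 29 min = 989 min at €24.00/h.
Pay = (2400 × €16.00 + 989 × €24.00) ÷ 60 = €1035.60.

€1035.60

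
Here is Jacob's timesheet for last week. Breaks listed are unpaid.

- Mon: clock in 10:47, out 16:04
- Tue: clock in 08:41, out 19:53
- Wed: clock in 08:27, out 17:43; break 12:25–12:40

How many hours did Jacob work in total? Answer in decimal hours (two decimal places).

25.50 hours

Mon: 10:47–16:04 = 5 h 17 min
Tue: 08:41–19:53 = 11 h 12 min
Wed: 08:27–17:43 = 9 h 16 min; less 15 min break → 9 h 1 min
Total: 5 h 17 min + 11 h 12 min + 9 h 1 min = 25 h 30 min.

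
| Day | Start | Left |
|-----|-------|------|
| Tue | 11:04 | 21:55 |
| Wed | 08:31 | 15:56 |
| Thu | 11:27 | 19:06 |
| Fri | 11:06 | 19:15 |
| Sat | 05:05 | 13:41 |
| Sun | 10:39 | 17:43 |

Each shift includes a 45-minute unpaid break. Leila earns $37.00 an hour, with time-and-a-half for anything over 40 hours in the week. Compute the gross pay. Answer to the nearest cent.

Tue: 11:04–21:55 = 10 h 51 min; less 45 min break → 10 h 6 min
Wed: 08:31–15:56 = 7 h 25 min; less 45 min break → 6 h 40 min
Thu: 11:27–19:06 = 7 h 39 min; less 45 min break → 6 h 54 min
Fri: 11:06–19:15 = 8 h 9 min; less 45 min break → 7 h 24 min
Sat: 05:05–13:41 = 8 h 36 min; less 45 min break → 7 h 51 min
Sun: 10:39–17:43 = 7 h 4 min; less 45 min break → 6 h 19 min
Total worked: 45 h 14 min = 2714 min.
Regular 40 h 0 min = 2400 min at $37.00/h; overtime 5 h 14 min = 314 min at $55.50/h.
Pay = (2400 × $37.00 + 314 × $55.50) ÷ 60 = $1770.45.

$1770.45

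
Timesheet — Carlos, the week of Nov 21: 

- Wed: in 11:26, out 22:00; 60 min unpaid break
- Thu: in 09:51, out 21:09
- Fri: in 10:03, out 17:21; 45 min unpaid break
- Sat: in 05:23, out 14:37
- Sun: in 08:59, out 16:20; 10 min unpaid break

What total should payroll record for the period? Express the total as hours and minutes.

Wed: 11:26–22:00 = 10 h 34 min; less 60 min break → 9 h 34 min
Thu: 09:51–21:09 = 11 h 18 min
Fri: 10:03–17:21 = 7 h 18 min; less 45 min break → 6 h 33 min
Sat: 05:23–14:37 = 9 h 14 min
Sun: 08:59–16:20 = 7 h 21 min; less 10 min break → 7 h 11 min
Total: 9 h 34 min + 11 h 18 min + 6 h 33 min + 9 h 14 min + 7 h 11 min = 43 h 50 min.

43 h 50 min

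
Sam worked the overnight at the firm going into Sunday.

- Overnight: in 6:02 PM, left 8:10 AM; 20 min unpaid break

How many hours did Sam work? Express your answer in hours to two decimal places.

Overnight: 6:02 PM → midnight = 5 h 58 min; midnight → 8:10 AM = 8 h 10 min; span 14 h 8 min; less 20 min break → 13 h 48 min

13.80 hours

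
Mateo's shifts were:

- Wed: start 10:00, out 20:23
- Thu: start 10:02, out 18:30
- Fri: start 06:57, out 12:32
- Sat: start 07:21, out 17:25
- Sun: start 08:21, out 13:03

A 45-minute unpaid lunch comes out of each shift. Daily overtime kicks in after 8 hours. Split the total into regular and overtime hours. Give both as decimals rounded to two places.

Regular 32.50 hours, overtime 2.95 hours

Wed: 10:00–20:23 = 10 h 23 min; less 45 min break → 9 h 38 min
Thu: 10:02–18:30 = 8 h 28 min; less 45 min break → 7 h 43 min
Fri: 06:57–12:32 = 5 h 35 min; less 45 min break → 4 h 50 min
Sat: 07:21–17:25 = 10 h 4 min; less 45 min break → 9 h 19 min
Sun: 08:21–13:03 = 4 h 42 min; less 45 min break → 3 h 57 min
Wed reg 8 h 0 min / OT 1 h 38 min; Thu reg 7 h 43 min / OT 0 h 0 min; Fri reg 4 h 50 min / OT 0 h 0 min; Sat reg 8 h 0 min / OT 1 h 19 min; Sun reg 3 h 57 min / OT 0 h 0 min.
Totals: regular 32 h 30 min, overtime 2 h 57 min.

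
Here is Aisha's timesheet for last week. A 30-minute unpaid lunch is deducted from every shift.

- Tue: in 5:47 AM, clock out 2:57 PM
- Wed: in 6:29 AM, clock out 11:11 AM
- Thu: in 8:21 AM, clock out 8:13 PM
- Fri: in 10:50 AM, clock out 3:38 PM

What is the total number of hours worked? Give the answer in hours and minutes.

Tue: 5:47 AM–2:57 PM = 9 h 10 min; less 30 min break → 8 h 40 min
Wed: 6:29 AM–11:11 AM = 4 h 42 min; less 30 min break → 4 h 12 min
Thu: 8:21 AM–8:13 PM = 11 h 52 min; less 30 min break → 11 h 22 min
Fri: 10:50 AM–3:38 PM = 4 h 48 min; less 30 min break → 4 h 18 min
Total: 8 h 40 min + 4 h 12 min + 11 h 22 min + 4 h 18 min = 28 h 32 min.

28 h 32 min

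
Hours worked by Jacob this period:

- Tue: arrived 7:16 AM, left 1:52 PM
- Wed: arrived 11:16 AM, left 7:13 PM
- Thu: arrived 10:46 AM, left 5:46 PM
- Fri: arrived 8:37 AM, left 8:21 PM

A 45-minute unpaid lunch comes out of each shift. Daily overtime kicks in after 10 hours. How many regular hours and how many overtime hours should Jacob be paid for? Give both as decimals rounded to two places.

Tue: 7:16 AM–1:52 PM = 6 h 36 min; less 45 min break → 5 h 51 min
Wed: 11:16 AM–7:13 PM = 7 h 57 min; less 45 min break → 7 h 12 min
Thu: 10:46 AM–5:46 PM = 7 h 0 min; less 45 min break → 6 h 15 min
Fri: 8:37 AM–8:21 PM = 11 h 44 min; less 45 min break → 10 h 59 min
Tue reg 5 h 51 min / OT 0 h 0 min; Wed reg 7 h 12 min / OT 0 h 0 min; Thu reg 6 h 15 min / OT 0 h 0 min; Fri reg 10 h 0 min / OT 0 h 59 min.
Totals: regular 29 h 18 min, overtime 0 h 59 min.

Regular 29.30 hours, overtime 0.98 hours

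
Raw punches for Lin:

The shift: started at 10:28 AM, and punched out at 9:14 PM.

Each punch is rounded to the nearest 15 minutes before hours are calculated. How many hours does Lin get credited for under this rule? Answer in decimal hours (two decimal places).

10.75 hours

The shift: in 10:28 AM→10:30 AM, out 9:14 PM→9:15 PM; 10 h 45 min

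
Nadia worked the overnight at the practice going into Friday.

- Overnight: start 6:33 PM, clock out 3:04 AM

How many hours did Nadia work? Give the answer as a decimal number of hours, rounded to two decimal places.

Overnight: 6:33 PM → midnight = 5 h 27 min; midnight → 3:04 AM = 3 h 4 min; span 8 h 31 min

8.52 hours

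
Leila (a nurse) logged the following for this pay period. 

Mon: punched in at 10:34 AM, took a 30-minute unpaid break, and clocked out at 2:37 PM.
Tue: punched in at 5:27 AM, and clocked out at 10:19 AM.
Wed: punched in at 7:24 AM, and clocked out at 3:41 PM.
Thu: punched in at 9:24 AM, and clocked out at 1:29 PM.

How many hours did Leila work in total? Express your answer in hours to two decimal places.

Mon: 10:34 AM–2:37 PM = 4 h 3 min; less 30 min break → 3 h 33 min
Tue: 5:27 AM–10:19 AM = 4 h 52 min
Wed: 7:24 AM–3:41 PM = 8 h 17 min
Thu: 9:24 AM–1:29 PM = 4 h 5 min
Total: 3 h 33 min + 4 h 52 min + 8 h 17 min + 4 h 5 min = 20 h 47 min.

20.78 hours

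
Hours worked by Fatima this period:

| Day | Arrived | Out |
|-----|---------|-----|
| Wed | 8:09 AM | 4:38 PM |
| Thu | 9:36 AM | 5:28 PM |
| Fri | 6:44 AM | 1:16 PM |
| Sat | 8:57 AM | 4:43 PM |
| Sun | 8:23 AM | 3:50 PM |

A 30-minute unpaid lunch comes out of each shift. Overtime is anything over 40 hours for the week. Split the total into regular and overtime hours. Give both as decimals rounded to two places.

Regular 35.60 hours, overtime 0.00 hours

Wed: 8:09 AM–4:38 PM = 8 h 29 min; less 30 min break → 7 h 59 min
Thu: 9:36 AM–5:28 PM = 7 h 52 min; less 30 min break → 7 h 22 min
Fri: 6:44 AM–1:16 PM = 6 h 32 min; less 30 min break → 6 h 2 min
Sat: 8:57 AM–4:43 PM = 7 h 46 min; less 30 min break → 7 h 16 min
Sun: 8:23 AM–3:50 PM = 7 h 27 min; less 30 min break → 6 h 57 min
Total worked: 35 h 36 min = 35.60 h.
Threshold 40 h → overtime 0 h 0 min, regular 35 h 36 min.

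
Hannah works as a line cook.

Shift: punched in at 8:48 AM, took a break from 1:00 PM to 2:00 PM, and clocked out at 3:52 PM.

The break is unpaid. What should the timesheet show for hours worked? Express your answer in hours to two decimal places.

6.07 hours

Shift: 8:48 AM–3:52 PM = 7 h 4 min; less 60 min break → 6 h 4 min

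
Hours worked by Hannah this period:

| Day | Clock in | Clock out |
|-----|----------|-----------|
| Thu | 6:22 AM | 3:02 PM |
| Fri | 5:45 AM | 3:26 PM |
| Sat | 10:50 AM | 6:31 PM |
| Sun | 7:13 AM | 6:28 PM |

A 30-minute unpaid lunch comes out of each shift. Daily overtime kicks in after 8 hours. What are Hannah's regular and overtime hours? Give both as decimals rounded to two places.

Regular 31.18 hours, overtime 4.10 hours

Thu: 6:22 AM–3:02 PM = 8 h 40 min; less 30 min break → 8 h 10 min
Fri: 5:45 AM–3:26 PM = 9 h 41 min; less 30 min break → 9 h 11 min
Sat: 10:50 AM–6:31 PM = 7 h 41 min; less 30 min break → 7 h 11 min
Sun: 7:13 AM–6:28 PM = 11 h 15 min; less 30 min break → 10 h 45 min
Thu reg 8 h 0 min / OT 0 h 10 min; Fri reg 8 h 0 min / OT 1 h 11 min; Sat reg 7 h 11 min / OT 0 h 0 min; Sun reg 8 h 0 min / OT 2 h 45 min.
Totals: regular 31 h 11 min, overtime 4 h 6 min.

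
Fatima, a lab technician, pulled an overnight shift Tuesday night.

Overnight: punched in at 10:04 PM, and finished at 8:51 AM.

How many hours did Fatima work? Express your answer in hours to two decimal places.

Overnight: 10:04 PM → midnight = 1 h 56 min; midnight → 8:51 AM = 8 h 51 min; span 10 h 47 min

10.78 hours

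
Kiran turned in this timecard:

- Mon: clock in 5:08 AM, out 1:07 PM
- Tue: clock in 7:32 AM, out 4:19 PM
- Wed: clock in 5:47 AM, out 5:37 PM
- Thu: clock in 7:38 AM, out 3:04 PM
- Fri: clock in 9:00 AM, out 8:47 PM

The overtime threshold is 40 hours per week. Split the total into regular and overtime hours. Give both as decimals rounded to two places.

Mon: 5:08 AM–1:07 PM = 7 h 59 min
Tue: 7:32 AM–4:19 PM = 8 h 47 min
Wed: 5:47 AM–5:37 PM = 11 h 50 min
Thu: 7:38 AM–3:04 PM = 7 h 26 min
Fri: 9:00 AM–8:47 PM = 11 h 47 min
Total worked: 47 h 49 min = 47.82 h.
Threshold 40 h → overtime 7 h 49 min, regular 40 h 0 min.

Regular 40.00 hours, overtime 7.82 hours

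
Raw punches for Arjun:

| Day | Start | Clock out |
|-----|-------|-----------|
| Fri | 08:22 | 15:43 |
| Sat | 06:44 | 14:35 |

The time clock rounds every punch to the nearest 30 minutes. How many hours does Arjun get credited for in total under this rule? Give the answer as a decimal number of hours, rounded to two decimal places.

15.00 hours

Fri: in 08:22→08:30, out 15:43→15:30; 7 h 0 min
Sat: in 06:44→06:30, out 14:35→14:30; 8 h 0 min
Total credited: 15 h 0 min.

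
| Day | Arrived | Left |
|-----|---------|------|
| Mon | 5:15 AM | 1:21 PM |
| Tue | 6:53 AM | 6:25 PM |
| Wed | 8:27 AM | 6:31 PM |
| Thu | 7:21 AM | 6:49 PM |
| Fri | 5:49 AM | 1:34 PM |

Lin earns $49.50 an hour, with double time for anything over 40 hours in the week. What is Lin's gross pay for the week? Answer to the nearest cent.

Mon: 5:15 AM–1:21 PM = 8 h 6 min
Tue: 6:53 AM–6:25 PM = 11 h 32 min
Wed: 8:27 AM–6:31 PM = 10 h 4 min
Thu: 7:21 AM–6:49 PM = 11 h 28 min
Fri: 5:49 AM–1:34 PM = 7 h 45 min
Total worked: 48 h 55 min = 2935 min.
Regular 40 h 0 min = 2400 min at $49.50/h; overtime 8 h 55 min = 535 min at $99.00/h.
Pay = (2400 × $49.50 + 535 × $99.00) ÷ 60 = $2862.75.

$2862.75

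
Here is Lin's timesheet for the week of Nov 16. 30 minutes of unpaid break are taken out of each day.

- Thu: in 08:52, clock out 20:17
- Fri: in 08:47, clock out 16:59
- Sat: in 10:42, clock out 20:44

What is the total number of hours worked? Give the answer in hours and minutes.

28 h 9 min

Thu: 08:52–20:17 = 11 h 25 min; less 30 min break → 10 h 55 min
Fri: 08:47–16:59 = 8 h 12 min; less 30 min break → 7 h 42 min
Sat: 10:42–20:44 = 10 h 2 min; less 30 min break → 9 h 32 min
Total: 10 h 55 min + 7 h 42 min + 9 h 32 min = 28 h 9 min.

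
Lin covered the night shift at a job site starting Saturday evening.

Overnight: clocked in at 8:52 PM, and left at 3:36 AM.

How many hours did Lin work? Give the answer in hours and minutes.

Overnight: 8:52 PM → midnight = 3 h 8 min; midnight → 3:36 AM = 3 h 36 min; span 6 h 44 min

6 h 44 min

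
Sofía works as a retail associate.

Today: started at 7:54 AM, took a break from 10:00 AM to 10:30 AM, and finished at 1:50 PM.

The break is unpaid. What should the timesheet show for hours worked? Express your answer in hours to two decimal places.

5.43 hours

Today: 7:54 AM–1:50 PM = 5 h 56 min; less 30 min break → 5 h 26 min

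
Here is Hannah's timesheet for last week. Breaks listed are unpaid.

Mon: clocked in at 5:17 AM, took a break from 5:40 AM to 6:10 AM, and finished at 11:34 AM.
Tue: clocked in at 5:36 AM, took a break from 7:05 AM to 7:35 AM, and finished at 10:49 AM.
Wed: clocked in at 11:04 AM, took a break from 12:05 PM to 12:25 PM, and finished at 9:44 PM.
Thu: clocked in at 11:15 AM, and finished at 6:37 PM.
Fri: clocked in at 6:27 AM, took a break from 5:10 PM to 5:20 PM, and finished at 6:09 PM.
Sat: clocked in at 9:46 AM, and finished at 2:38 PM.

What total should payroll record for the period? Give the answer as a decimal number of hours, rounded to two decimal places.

Mon: 5:17 AM–11:34 AM = 6 h 17 min; less 30 min break → 5 h 47 min
Tue: 5:36 AM–10:49 AM = 5 h 13 min; less 30 min break → 4 h 43 min
Wed: 11:04 AM–9:44 PM = 10 h 40 min; less 20 min break → 10 h 20 min
Thu: 11:15 AM–6:37 PM = 7 h 22 min
Fri: 6:27 AM–6:09 PM = 11 h 42 min; less 10 min break → 11 h 32 min
Sat: 9:46 AM–2:38 PM = 4 h 52 min
Total: 5 h 47 min + 4 h 43 min + 10 h 20 min + 7 h 22 min + 11 h 32 min + 4 h 52 min = 44 h 36 min.

44.60 hours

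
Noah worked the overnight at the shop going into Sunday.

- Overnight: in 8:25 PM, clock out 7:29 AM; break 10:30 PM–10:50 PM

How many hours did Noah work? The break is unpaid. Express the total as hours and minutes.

10 h 44 min

Overnight: 8:25 PM → midnight = 3 h 35 min; midnight → 7:29 AM = 7 h 29 min; span 11 h 4 min; less 20 min break → 10 h 44 min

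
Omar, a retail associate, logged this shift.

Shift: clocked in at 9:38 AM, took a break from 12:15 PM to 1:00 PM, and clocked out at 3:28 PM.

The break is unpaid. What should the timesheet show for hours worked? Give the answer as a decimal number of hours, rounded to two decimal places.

Shift: 9:38 AM–3:28 PM = 5 h 50 min; less 45 min break → 5 h 5 min

5.08 hours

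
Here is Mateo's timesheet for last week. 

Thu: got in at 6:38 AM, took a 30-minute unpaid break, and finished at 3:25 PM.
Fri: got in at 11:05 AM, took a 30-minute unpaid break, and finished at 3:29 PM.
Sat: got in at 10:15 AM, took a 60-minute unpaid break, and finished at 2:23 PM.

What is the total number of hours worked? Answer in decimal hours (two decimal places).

Thu: 6:38 AM–3:25 PM = 8 h 47 min; less 30 min break → 8 h 17 min
Fri: 11:05 AM–3:29 PM = 4 h 24 min; less 30 min break → 3 h 54 min
Sat: 10:15 AM–2:23 PM = 4 h 8 min; less 60 min break → 3 h 8 min
Total: 8 h 17 min + 3 h 54 min + 3 h 8 min = 15 h 19 min.

15.32 hours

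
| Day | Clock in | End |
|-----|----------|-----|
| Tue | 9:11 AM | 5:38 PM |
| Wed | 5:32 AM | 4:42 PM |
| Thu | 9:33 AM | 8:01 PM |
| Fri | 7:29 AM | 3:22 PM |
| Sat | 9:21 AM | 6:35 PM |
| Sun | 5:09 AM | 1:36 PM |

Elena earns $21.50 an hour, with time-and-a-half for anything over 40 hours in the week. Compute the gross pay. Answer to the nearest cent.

$1364.71

Tue: 9:11 AM–5:38 PM = 8 h 27 min
Wed: 5:32 AM–4:42 PM = 11 h 10 min
Thu: 9:33 AM–8:01 PM = 10 h 28 min
Fri: 7:29 AM–3:22 PM = 7 h 53 min
Sat: 9:21 AM–6:35 PM = 9 h 14 min
Sun: 5:09 AM–1:36 PM = 8 h 27 min
Total worked: 55 h 39 min = 3339 min.
Regular 40 h 0 min = 2400 min at $21.50/h; overtime 15 h 39 min = 939 min at $32.25/h.
Pay = (2400 × $21.50 + 939 × $32.25) ÷ 60 = $1364.71.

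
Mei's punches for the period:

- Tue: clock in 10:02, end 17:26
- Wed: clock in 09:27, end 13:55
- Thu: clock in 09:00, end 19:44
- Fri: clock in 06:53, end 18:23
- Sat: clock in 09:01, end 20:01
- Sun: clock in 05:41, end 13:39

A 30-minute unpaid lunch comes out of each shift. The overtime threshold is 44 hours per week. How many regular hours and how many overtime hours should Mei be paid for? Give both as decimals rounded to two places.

Tue: 10:02–17:26 = 7 h 24 min; less 30 min break → 6 h 54 min
Wed: 09:27–13:55 = 4 h 28 min; less 30 min break → 3 h 58 min
Thu: 09:00–19:44 = 10 h 44 min; less 30 min break → 10 h 14 min
Fri: 06:53–18:23 = 11 h 30 min; less 30 min break → 11 h 0 min
Sat: 09:01–20:01 = 11 h 0 min; less 30 min break → 10 h 30 min
Sun: 05:41–13:39 = 7 h 58 min; less 30 min break → 7 h 28 min
Total worked: 50 h 4 min = 50.07 h.
Threshold 44 h → overtime 6 h 4 min, regular 44 h 0 min.

Regular 44.00 hours, overtime 6.07 hours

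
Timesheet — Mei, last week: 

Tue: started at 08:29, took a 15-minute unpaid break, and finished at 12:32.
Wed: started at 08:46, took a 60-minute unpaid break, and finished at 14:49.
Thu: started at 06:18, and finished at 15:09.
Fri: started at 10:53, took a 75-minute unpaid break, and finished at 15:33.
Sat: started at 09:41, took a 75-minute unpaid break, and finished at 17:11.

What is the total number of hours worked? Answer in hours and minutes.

27 h 22 min

Tue: 08:29–12:32 = 4 h 3 min; less 15 min break → 3 h 48 min
Wed: 08:46–14:49 = 6 h 3 min; less 60 min break → 5 h 3 min
Thu: 06:18–15:09 = 8 h 51 min
Fri: 10:53–15:33 = 4 h 40 min; less 75 min break → 3 h 25 min
Sat: 09:41–17:11 = 7 h 30 min; less 75 min break → 6 h 15 min
Total: 3 h 48 min + 5 h 3 min + 8 h 51 min + 3 h 25 min + 6 h 15 min = 27 h 22 min.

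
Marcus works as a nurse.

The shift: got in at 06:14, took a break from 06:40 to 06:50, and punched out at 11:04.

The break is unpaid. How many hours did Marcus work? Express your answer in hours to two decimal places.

The shift: 06:14–11:04 = 4 h 50 min; less 10 min break → 4 h 40 min

4.67 hours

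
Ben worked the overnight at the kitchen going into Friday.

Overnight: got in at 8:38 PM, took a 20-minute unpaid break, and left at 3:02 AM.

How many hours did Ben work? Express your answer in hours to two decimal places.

Overnight: 8:38 PM → midnight = 3 h 22 min; midnight → 3:02 AM = 3 h 2 min; span 6 h 24 min; less 20 min break → 6 h 4 min

6.07 hours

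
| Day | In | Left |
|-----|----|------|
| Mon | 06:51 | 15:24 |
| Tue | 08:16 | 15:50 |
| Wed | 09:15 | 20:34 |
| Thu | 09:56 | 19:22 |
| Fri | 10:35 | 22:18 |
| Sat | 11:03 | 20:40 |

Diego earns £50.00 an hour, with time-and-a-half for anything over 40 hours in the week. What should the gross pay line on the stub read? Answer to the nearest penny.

Mon: 06:51–15:24 = 8 h 33 min
Tue: 08:16–15:50 = 7 h 34 min
Wed: 09:15–20:34 = 11 h 19 min
Thu: 09:56–19:22 = 9 h 26 min
Fri: 10:35–22:18 = 11 h 43 min
Sat: 11:03–20:40 = 9 h 37 min
Total worked: 58 h 12 min = 3492 min.
Regular 40 h 0 min = 2400 min at £50.00/h; overtime 18 h 12 min = 1092 min at £75.00/h.
Pay = (2400 × £50.00 + 1092 × £75.00) ÷ 60 = £3365.00.

£3365.00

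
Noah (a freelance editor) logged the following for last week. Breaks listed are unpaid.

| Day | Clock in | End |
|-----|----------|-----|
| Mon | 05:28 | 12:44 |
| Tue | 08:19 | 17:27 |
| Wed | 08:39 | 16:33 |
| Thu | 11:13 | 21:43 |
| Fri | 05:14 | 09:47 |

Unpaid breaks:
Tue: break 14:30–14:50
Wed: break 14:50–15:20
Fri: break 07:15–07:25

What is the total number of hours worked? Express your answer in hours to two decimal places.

38.35 hours

Mon: 05:28–12:44 = 7 h 16 min
Tue: 08:19–17:27 = 9 h 8 min; less 20 min break → 8 h 48 min
Wed: 08:39–16:33 = 7 h 54 min; less 30 min break → 7 h 24 min
Thu: 11:13–21:43 = 10 h 30 min
Fri: 05:14–09:47 = 4 h 33 min; less 10 min break → 4 h 23 min
Total: 7 h 16 min + 8 h 48 min + 7 h 24 min + 10 h 30 min + 4 h 23 min = 38 h 21 min.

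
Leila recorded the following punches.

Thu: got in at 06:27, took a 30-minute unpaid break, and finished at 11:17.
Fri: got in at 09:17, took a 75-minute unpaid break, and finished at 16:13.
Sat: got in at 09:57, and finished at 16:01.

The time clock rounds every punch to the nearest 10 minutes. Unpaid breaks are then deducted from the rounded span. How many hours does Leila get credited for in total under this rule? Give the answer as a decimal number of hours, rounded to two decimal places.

Thu: in 06:27→06:30, out 11:17→11:20; 4 h 50 min − 30 min = 4 h 20 min
Fri: in 09:17→09:20, out 16:13→16:10; 6 h 50 min − 75 min = 5 h 35 min
Sat: in 09:57→10:00, out 16:01→16:00; 6 h 0 min
Total credited: 15 h 55 min.

15.92 hours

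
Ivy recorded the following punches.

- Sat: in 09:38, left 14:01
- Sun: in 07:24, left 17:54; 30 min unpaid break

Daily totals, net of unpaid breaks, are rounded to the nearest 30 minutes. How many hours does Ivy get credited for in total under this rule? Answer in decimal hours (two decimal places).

14.50 hours

Sat: 09:38–14:01 = 4 h 23 min → rounds to 4 h 30 min
Sun: 07:24–17:54 = 10 h 30 min − 30 min = 10 h 0 min → rounds to 10 h 0 min
Total credited: 14 h 30 min.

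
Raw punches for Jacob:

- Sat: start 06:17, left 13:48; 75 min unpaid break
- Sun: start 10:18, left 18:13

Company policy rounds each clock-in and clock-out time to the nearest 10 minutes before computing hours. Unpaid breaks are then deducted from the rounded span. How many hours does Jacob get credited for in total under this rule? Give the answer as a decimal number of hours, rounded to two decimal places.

14.08 hours

Sat: in 06:17→06:20, out 13:48→13:50; 7 h 30 min − 75 min = 6 h 15 min
Sun: in 10:18→10:20, out 18:13→18:10; 7 h 50 min
Total credited: 14 h 5 min.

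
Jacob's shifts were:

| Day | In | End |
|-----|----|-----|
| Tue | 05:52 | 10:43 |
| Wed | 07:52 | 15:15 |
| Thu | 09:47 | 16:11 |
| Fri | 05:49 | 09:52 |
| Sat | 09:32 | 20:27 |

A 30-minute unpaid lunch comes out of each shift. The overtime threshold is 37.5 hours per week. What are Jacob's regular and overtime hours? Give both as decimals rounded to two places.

Tue: 05:52–10:43 = 4 h 51 min; less 30 min break → 4 h 21 min
Wed: 07:52–15:15 = 7 h 23 min; less 30 min break → 6 h 53 min
Thu: 09:47–16:11 = 6 h 24 min; less 30 min break → 5 h 54 min
Fri: 05:49–09:52 = 4 h 3 min; less 30 min break → 3 h 33 min
Sat: 09:32–20:27 = 10 h 55 min; less 30 min break → 10 h 25 min
Total worked: 31 h 6 min = 31.10 h.
Threshold 37.5 h → overtime 0 h 0 min, regular 31 h 6 min.

Regular 31.10 hours, overtime 0.00 hours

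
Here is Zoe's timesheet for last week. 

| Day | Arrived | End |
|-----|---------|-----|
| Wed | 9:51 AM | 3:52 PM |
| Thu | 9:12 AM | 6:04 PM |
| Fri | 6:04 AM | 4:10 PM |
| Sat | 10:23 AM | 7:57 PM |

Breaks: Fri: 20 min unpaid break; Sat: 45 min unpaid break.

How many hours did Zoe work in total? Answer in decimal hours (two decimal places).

Wed: 9:51 AM–3:52 PM = 6 h 1 min
Thu: 9:12 AM–6:04 PM = 8 h 52 min
Fri: 6:04 AM–4:10 PM = 10 h 6 min; less 20 min break → 9 h 46 min
Sat: 10:23 AM–7:57 PM = 9 h 34 min; less 45 min break → 8 h 49 min
Total: 6 h 1 min + 8 h 52 min + 9 h 46 min + 8 h 49 min = 33 h 28 min.

33.47 hours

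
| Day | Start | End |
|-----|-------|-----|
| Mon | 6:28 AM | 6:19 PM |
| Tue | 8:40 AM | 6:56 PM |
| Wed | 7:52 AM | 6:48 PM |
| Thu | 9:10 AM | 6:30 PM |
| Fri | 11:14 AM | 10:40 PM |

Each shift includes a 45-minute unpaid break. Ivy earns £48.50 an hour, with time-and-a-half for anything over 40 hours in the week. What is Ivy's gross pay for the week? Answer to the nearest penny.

£2672.35

Mon: 6:28 AM–6:19 PM = 11 h 51 min; less 45 min break → 11 h 6 min
Tue: 8:40 AM–6:56 PM = 10 h 16 min; less 45 min break → 9 h 31 min
Wed: 7:52 AM–6:48 PM = 10 h 56 min; less 45 min break → 10 h 11 min
Thu: 9:10 AM–6:30 PM = 9 h 20 min; less 45 min break → 8 h 35 min
Fri: 11:14 AM–10:40 PM = 11 h 26 min; less 45 min break → 10 h 41 min
Total worked: 50 h 4 min = 3004 min.
Regular 40 h 0 min = 2400 min at £48.50/h; overtime 10 h 4 min = 604 min at £72.75/h.
Pay = (2400 × £48.50 + 604 × £72.75) ÷ 60 = £2672.35.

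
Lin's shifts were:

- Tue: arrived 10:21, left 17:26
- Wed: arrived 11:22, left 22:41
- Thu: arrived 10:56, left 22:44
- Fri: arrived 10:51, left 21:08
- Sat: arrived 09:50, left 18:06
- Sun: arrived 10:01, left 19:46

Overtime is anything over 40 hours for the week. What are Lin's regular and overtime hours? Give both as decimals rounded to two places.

Regular 40.00 hours, overtime 18.50 hours

Tue: 10:21–17:26 = 7 h 5 min
Wed: 11:22–22:41 = 11 h 19 min
Thu: 10:56–22:44 = 11 h 48 min
Fri: 10:51–21:08 = 10 h 17 min
Sat: 09:50–18:06 = 8 h 16 min
Sun: 10:01–19:46 = 9 h 45 min
Total worked: 58 h 30 min = 58.50 h.
Threshold 40 h → overtime 18 h 30 min, regular 40 h 0 min.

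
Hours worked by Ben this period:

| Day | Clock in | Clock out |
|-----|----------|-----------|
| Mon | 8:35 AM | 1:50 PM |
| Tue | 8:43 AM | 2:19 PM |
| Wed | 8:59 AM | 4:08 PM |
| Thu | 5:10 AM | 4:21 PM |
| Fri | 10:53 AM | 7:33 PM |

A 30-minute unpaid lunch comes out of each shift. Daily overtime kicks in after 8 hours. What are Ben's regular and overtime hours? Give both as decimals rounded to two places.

Regular 32.50 hours, overtime 2.85 hours

Mon: 8:35 AM–1:50 PM = 5 h 15 min; less 30 min break → 4 h 45 min
Tue: 8:43 AM–2:19 PM = 5 h 36 min; less 30 min break → 5 h 6 min
Wed: 8:59 AM–4:08 PM = 7 h 9 min; less 30 min break → 6 h 39 min
Thu: 5:10 AM–4:21 PM = 11 h 11 min; less 30 min break → 10 h 41 min
Fri: 10:53 AM–7:33 PM = 8 h 40 min; less 30 min break → 8 h 10 min
Mon reg 4 h 45 min / OT 0 h 0 min; Tue reg 5 h 6 min / OT 0 h 0 min; Wed reg 6 h 39 min / OT 0 h 0 min; Thu reg 8 h 0 min / OT 2 h 41 min; Fri reg 8 h 0 min / OT 0 h 10 min.
Totals: regular 32 h 30 min, overtime 2 h 51 min.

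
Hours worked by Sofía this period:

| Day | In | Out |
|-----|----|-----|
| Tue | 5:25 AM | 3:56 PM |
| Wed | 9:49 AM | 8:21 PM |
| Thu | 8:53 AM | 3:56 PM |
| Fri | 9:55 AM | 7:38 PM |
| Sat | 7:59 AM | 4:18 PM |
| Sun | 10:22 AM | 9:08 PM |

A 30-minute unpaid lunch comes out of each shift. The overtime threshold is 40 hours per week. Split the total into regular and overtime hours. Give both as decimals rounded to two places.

Regular 40.00 hours, overtime 13.90 hours

Tue: 5:25 AM–3:56 PM = 10 h 31 min; less 30 min break → 10 h 1 min
Wed: 9:49 AM–8:21 PM = 10 h 32 min; less 30 min break → 10 h 2 min
Thu: 8:53 AM–3:56 PM = 7 h 3 min; less 30 min break → 6 h 33 min
Fri: 9:55 AM–7:38 PM = 9 h 43 min; less 30 min break → 9 h 13 min
Sat: 7:59 AM–4:18 PM = 8 h 19 min; less 30 min break → 7 h 49 min
Sun: 10:22 AM–9:08 PM = 10 h 46 min; less 30 min break → 10 h 16 min
Total worked: 53 h 54 min = 53.90 h.
Threshold 40 h → overtime 13 h 54 min, regular 40 h 0 min.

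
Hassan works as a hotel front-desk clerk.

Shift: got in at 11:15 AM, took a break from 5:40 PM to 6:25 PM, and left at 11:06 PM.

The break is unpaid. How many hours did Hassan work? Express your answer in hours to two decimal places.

11.10 hours

Shift: 11:15 AM–11:06 PM = 11 h 51 min; less 45 min break → 11 h 6 min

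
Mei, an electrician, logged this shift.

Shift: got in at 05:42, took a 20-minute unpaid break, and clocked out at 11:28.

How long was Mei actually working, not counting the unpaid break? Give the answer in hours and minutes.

5 h 26 min

Shift: 05:42–11:28 = 5 h 46 min; less 20 min break → 5 h 26 min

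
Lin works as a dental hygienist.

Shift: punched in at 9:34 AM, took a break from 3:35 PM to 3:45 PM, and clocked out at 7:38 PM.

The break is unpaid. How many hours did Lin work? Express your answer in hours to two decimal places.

Shift: 9:34 AM–7:38 PM = 10 h 4 min; less 10 min break → 9 h 54 min

9.90 hours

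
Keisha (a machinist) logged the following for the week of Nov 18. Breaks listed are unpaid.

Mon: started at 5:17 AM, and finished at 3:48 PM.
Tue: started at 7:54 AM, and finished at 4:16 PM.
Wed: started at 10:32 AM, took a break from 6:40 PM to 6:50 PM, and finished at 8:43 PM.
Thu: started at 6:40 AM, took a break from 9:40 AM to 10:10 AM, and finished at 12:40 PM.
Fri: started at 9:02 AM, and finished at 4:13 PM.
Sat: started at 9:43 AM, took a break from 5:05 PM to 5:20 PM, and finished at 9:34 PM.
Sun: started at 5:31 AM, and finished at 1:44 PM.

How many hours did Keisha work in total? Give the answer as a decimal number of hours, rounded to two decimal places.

Mon: 5:17 AM–3:48 PM = 10 h 31 min
Tue: 7:54 AM–4:16 PM = 8 h 22 min
Wed: 10:32 AM–8:43 PM = 10 h 11 min; less 10 min break → 10 h 1 min
Thu: 6:40 AM–12:40 PM = 6 h 0 min; less 30 min break → 5 h 30 min
Fri: 9:02 AM–4:13 PM = 7 h 11 min
Sat: 9:43 AM–9:34 PM = 11 h 51 min; less 15 min break → 11 h 36 min
Sun: 5:31 AM–1:44 PM = 8 h 13 min
Total: 10 h 31 min + 8 h 22 min + 10 h 1 min + 5 h 30 min + 7 h 11 min + 11 h 36 min + 8 h 13 min = 61 h 24 min.

61.40 hours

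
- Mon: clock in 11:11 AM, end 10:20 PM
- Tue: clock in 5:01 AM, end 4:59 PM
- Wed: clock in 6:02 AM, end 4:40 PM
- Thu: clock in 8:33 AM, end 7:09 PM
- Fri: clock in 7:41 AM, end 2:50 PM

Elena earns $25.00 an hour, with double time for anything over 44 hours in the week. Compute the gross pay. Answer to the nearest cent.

$1475.00

Mon: 11:11 AM–10:20 PM = 11 h 9 min
Tue: 5:01 AM–4:59 PM = 11 h 58 min
Wed: 6:02 AM–4:40 PM = 10 h 38 min
Thu: 8:33 AM–7:09 PM = 10 h 36 min
Fri: 7:41 AM–2:50 PM = 7 h 9 min
Total worked: 51 h 30 min = 3090 min.
Regular 44 h 0 min = 2640 min at $25.00/h; overtime 7 h 30 min = 450 min at $50.00/h.
Pay = (2640 × $25.00 + 450 × $50.00) ÷ 60 = $1475.00.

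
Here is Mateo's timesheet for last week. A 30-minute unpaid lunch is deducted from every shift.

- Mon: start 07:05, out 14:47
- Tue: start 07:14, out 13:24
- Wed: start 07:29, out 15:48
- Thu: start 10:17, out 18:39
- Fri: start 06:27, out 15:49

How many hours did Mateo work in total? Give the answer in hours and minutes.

Mon: 07:05–14:47 = 7 h 42 min; less 30 min break → 7 h 12 min
Tue: 07:14–13:24 = 6 h 10 min; less 30 min break → 5 h 40 min
Wed: 07:29–15:48 = 8 h 19 min; less 30 min break → 7 h 49 min
Thu: 10:17–18:39 = 8 h 22 min; less 30 min break → 7 h 52 min
Fri: 06:27–15:49 = 9 h 22 min; less 30 min break → 8 h 52 min
Total: 7 h 12 min + 5 h 40 min + 7 h 49 min + 7 h 52 min + 8 h 52 min = 37 h 25 min.

37 h 25 min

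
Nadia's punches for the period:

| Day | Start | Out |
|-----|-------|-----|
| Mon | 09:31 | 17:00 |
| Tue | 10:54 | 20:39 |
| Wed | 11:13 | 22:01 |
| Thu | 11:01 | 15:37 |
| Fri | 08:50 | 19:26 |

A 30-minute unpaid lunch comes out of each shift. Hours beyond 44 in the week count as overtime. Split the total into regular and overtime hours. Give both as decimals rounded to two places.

Regular 40.73 hours, overtime 0.00 hours

Mon: 09:31–17:00 = 7 h 29 min; less 30 min break → 6 h 59 min
Tue: 10:54–20:39 = 9 h 45 min; less 30 min break → 9 h 15 min
Wed: 11:13–22:01 = 10 h 48 min; less 30 min break → 10 h 18 min
Thu: 11:01–15:37 = 4 h 36 min; less 30 min break → 4 h 6 min
Fri: 08:50–19:26 = 10 h 36 min; less 30 min break → 10 h 6 min
Total worked: 40 h 44 min = 40.73 h.
Threshold 44 h → overtime 0 h 0 min, regular 40 h 44 min.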